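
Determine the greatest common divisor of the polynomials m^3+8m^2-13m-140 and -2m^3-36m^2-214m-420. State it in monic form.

m^2+12m+35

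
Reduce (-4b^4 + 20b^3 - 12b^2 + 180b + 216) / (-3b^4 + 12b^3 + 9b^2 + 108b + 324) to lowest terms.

(4b + 4)/(3b + 6)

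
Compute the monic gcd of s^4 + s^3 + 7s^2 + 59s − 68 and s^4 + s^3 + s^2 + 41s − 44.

s^2 + 3s − 4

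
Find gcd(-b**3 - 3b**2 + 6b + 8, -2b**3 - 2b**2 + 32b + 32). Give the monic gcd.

b**2 + 5b + 4

Repeated division with remainder:
  -b**3 - 3b**2 + 6b + 8 = (1/2)(-2b**3 - 2b**2 + 32b + 32) + (-2b**2 - 10b - 8)
  -2b**3 - 2b**2 + 32b + 32 = (b - 4)(-2b**2 - 10b - 8) + (0)
Last nonzero remainder: -2b**2 - 10b - 8. Dividing through by -2 gives the monic gcd b**2 + 5b + 4.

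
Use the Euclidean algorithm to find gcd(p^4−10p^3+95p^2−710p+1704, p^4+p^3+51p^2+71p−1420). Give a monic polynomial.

Euclidean algorithm in ℚ[p]:
  p^4−10p^3+95p^2−710p+1704 = (p^4+p^3+51p^2+71p−1420) + (−11p^3+44p^2−781p+3124)
  p^4+p^3+51p^2+71p−1420 = (−(1/11)p−5/11)(−11p^3+44p^2−781p+3124) + (0)
Last nonzero remainder: −11p^3+44p^2−781p+3124. Dividing through by −11 gives the monic gcd p^3−4p^2+71p−284.

p^3−4p^2+71p−284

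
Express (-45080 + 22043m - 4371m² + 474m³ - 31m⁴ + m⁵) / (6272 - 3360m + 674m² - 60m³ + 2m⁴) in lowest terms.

Euclidean algorithm in ℚ[m]:
  m⁵ - 31m⁴ + 474m³ - 4371m² + 22043m - 45080 = ((1/2)m - 1/2)(2m⁴ - 60m³ + 674m² - 3360m + 6272) + (107m³ - 2354m² + 17227m - 41944)
  2m⁴ - 60m³ + 674m² - 3360m + 6272 = ((2/107)m - 16/107)(107m³ - 2354m² + 17227m - 41944) + (0)
Last nonzero remainder: 107m³ - 2354m² + 17227m - 41944. Dividing through by 107 gives the monic gcd m³ - 22m² + 161m - 392.
Cancel m³ - 22m² + 161m - 392 from numerator and denominator to get the reduced form.

(115 - 9m + m²)/(-16 + 2m)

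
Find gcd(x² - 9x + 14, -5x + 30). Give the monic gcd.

Apply the Euclidean algorithm:
  x² - 9x + 14 = (-(1/5)x + 3/5)(-5x + 30) + (-4)
  -5x + 30 = ((5/4)x - 15/2)(-4) + (0)
The last nonzero remainder is the constant -4, so the polynomials are coprime and gcd = 1.

1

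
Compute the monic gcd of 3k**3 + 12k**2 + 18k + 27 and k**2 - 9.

Euclidean algorithm in ℚ[k]:
  3k**3 + 12k**2 + 18k + 27 = (3k + 12)(k**2 - 9) + (45k + 135)
  k**2 - 9 = ((1/45)k - 1/15)(45k + 135) + (0)
Last nonzero remainder: 45k + 135. Dividing through by 45 gives the monic gcd k + 3.

k + 3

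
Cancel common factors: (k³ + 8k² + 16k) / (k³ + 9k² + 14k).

(k² + 8k + 16)/(k² + 9k + 14)

Euclidean algorithm in ℚ[k]:
  k³ + 8k² + 16k = (k³ + 9k² + 14k) + (-k² + 2k)
  k³ + 9k² + 14k = (-k - 11)(-k² + 2k) + (36k)
  -k² + 2k = (-(1/36)k + 1/18)(36k) + (0)
Last nonzero remainder: 36k. Dividing through by 36 gives the monic gcd k.
Cancel k from numerator and denominator to get the reduced form.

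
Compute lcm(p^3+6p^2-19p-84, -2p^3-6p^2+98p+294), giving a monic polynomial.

Apply the Euclidean algorithm:
  p^3+6p^2-19p-84 = (-1/2)(-2p^3-6p^2+98p+294) + (3p^2+30p+63)
  -2p^3-6p^2+98p+294 = (-(2/3)p+14/3)(3p^2+30p+63) + (0)
Last nonzero remainder: 3p^2+30p+63. Dividing through by 3 gives the monic gcd p^2+10p+21.
Then lcm(f, g) = f·g / gcd(f, g); expanding and making the result monic gives the answer.

p^4-p^3-61p^2+49p+588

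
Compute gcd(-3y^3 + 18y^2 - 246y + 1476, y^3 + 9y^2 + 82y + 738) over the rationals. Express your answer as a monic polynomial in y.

y^2 + 82

Repeated division with remainder:
  -3y^3 + 18y^2 - 246y + 1476 = (-3)(y^3 + 9y^2 + 82y + 738) + (45y^2 + 3690)
  y^3 + 9y^2 + 82y + 738 = ((1/45)y + 1/5)(45y^2 + 3690) + (0)
Last nonzero remainder: 45y^2 + 3690. Dividing through by 45 gives the monic gcd y^2 + 82.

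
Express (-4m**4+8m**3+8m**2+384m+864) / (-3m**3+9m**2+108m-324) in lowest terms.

(4m**3+16m**2+88m+144)/(3m**2+9m-54)

Repeated division with remainder:
  -4m**4+8m**3+8m**2+384m+864 = ((4/3)m+4/3)(-3m**3+9m**2+108m-324) + (-148m**2+672m+1296)
  -3m**3+9m**2+108m-324 = ((3/148)m+171/5476)(-148m**2+672m+1296) + ((83160/1369)m-498960/1369)
  -148m**2+672m+1296 = (-(50653/20790)m-1369/385)((83160/1369)m-498960/1369) + (0)
Last nonzero remainder: (83160/1369)m-498960/1369. Dividing through by 83160/1369 gives the monic gcd m-6.
Cancel m-6 from numerator and denominator to get the reduced form.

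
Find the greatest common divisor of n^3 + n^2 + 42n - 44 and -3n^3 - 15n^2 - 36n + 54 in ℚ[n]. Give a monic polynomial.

n - 1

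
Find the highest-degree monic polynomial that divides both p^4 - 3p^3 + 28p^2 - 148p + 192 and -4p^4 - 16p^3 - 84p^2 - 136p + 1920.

Repeated division with remainder:
  p^4 - 3p^3 + 28p^2 - 148p + 192 = (-1/4)(-4p^4 - 16p^3 - 84p^2 - 136p + 1920) + (-7p^3 + 7p^2 - 182p + 672)
  -4p^4 - 16p^3 - 84p^2 - 136p + 1920 = ((4/7)p + 20/7)(-7p^3 + 7p^2 - 182p + 672) + (0)
Last nonzero remainder: -7p^3 + 7p^2 - 182p + 672. Dividing through by -7 gives the monic gcd p^3 - p^2 + 26p - 96.

p^3 - p^2 + 26p - 96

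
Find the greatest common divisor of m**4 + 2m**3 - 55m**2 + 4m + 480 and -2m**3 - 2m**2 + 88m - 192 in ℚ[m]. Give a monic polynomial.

m**2 + 4m - 32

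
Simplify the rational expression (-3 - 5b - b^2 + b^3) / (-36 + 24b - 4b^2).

(-1 - 2b - b^2)/(-12 + 4b)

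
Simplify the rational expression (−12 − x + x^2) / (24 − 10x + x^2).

Apply the Euclidean algorithm:
  x^2 − x − 12 = (x^2 − 10x + 24) + (9x − 36)
  x^2 − 10x + 24 = ((1/9)x − 2/3)(9x − 36) + (0)
Last nonzero remainder: 9x − 36. Dividing through by 9 gives the monic gcd x − 4.
Cancel x − 4 from numerator and denominator to get the reduced form.

(3 + x)/(−6 + x)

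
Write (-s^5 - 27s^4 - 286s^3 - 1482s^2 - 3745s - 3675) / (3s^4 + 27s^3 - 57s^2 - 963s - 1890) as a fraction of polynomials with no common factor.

By polynomial division,
  -s^5 - 27s^4 - 286s^3 - 1482s^2 - 3745s - 3675 = (-(1/3)s - 6)(3s^4 + 27s^3 - 57s^2 - 963s - 1890) + (-143s^3 - 2145s^2 - 10153s - 15015)
  3s^4 + 27s^3 - 57s^2 - 963s - 1890 = (-(3/143)s + 18/143)(-143s^3 - 2145s^2 - 10153s - 15015) + (0)
Last nonzero remainder: -143s^3 - 2145s^2 - 10153s - 15015. Dividing through by -143 gives the monic gcd s^3 + 15s^2 + 71s + 105.
Cancel s^3 + 15s^2 + 71s + 105 from numerator and denominator to get the reduced form.

(-s^2 - 12s - 35)/(3s - 18)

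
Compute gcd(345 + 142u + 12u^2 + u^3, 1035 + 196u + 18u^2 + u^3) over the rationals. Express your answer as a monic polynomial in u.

Repeated division with remainder:
  u^3 + 12u^2 + 142u + 345 = (u^3 + 18u^2 + 196u + 1035) + (−6u^2 − 54u − 690)
  u^3 + 18u^2 + 196u + 1035 = (−(1/6)u − 3/2)(−6u^2 − 54u − 690) + (0)
Last nonzero remainder: −6u^2 − 54u − 690. Dividing through by −6 gives the monic gcd u^2 + 9u + 115.

115 + 9u + u^2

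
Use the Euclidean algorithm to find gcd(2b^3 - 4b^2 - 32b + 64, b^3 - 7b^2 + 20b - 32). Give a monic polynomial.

b - 4

Euclidean algorithm in ℚ[b]:
  2b^3 - 4b^2 - 32b + 64 = (2)(b^3 - 7b^2 + 20b - 32) + (10b^2 - 72b + 128)
  b^3 - 7b^2 + 20b - 32 = ((1/10)b + 1/50)(10b^2 - 72b + 128) + ((216/25)b - 864/25)
  10b^2 - 72b + 128 = ((125/108)b - 100/27)((216/25)b - 864/25) + (0)
Last nonzero remainder: (216/25)b - 864/25. Dividing through by 216/25 gives the monic gcd b - 4.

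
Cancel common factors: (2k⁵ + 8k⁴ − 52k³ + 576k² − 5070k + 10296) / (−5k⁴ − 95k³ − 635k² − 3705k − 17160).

(−2k² + 14k − 24)/(5k + 40)

Apply the Euclidean algorithm:
  2k⁵ + 8k⁴ − 52k³ + 576k² − 5070k + 10296 = (−(2/5)k + 6)(−5k⁴ − 95k³ − 635k² − 3705k − 17160) + (264k³ + 2904k² + 10296k + 113256)
  −5k⁴ − 95k³ − 635k² − 3705k − 17160 = (−(5/264)k − 5/33)(264k³ + 2904k² + 10296k + 113256) + (0)
Last nonzero remainder: 264k³ + 2904k² + 10296k + 113256. Dividing through by 264 gives the monic gcd k³ + 11k² + 39k + 429.
Cancel k³ + 11k² + 39k + 429 from numerator and denominator to get the reduced form.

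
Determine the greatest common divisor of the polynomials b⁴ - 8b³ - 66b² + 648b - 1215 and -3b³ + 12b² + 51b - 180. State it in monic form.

b² - 8b + 15

Apply the Euclidean algorithm:
  b⁴ - 8b³ - 66b² + 648b - 1215 = (-(1/3)b + 4/3)(-3b³ + 12b² + 51b - 180) + (-65b² + 520b - 975)
  -3b³ + 12b² + 51b - 180 = ((3/65)b + 12/65)(-65b² + 520b - 975) + (0)
Last nonzero remainder: -65b² + 520b - 975. Dividing through by -65 gives the monic gcd b² - 8b + 15.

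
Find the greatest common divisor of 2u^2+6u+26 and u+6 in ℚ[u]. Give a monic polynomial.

Euclidean algorithm in ℚ[u]:
  2u^2+6u+26 = (2u-6)(u+6) + (62)
  u+6 = ((1/62)u+3/31)(62) + (0)
The last nonzero remainder is the constant 62, so the polynomials are coprime and gcd = 1.

1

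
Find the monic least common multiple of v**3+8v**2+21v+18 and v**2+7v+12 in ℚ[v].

v**4+12v**3+53v**2+102v+72

Euclidean algorithm in ℚ[v]:
  v**3+8v**2+21v+18 = (v+1)(v**2+7v+12) + (2v+6)
  v**2+7v+12 = ((1/2)v+2)(2v+6) + (0)
Last nonzero remainder: 2v+6. Dividing through by 2 gives the monic gcd v+3.
Then lcm(f, g) = f·g / gcd(f, g); expanding and making the result monic gives the answer.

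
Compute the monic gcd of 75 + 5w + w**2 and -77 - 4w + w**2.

Repeated division with remainder:
  w**2 + 5w + 75 = (w**2 - 4w - 77) + (9w + 152)
  w**2 - 4w - 77 = ((1/9)w - 188/81)(9w + 152) + (22339/81)
  9w + 152 = ((729/22339)w + 12312/22339)(22339/81) + (0)
The last nonzero remainder is the constant 22339/81, so the polynomials are coprime and gcd = 1.

1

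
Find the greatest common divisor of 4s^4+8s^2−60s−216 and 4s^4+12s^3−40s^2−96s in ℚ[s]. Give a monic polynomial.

s^2−s−6

Repeated division with remainder:
  4s^4+8s^2−60s−216 = (4s^4+12s^3−40s^2−96s) + (−12s^3+48s^2+36s−216)
  4s^4+12s^3−40s^2−96s = (−(1/3)s−7/3)(−12s^3+48s^2+36s−216) + (84s^2−84s−504)
  −12s^3+48s^2+36s−216 = (−(1/7)s+3/7)(84s^2−84s−504) + (0)
Last nonzero remainder: 84s^2−84s−504. Dividing through by 84 gives the monic gcd s^2−s−6.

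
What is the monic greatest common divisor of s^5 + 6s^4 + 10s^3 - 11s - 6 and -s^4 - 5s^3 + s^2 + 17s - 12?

Apply the Euclidean algorithm:
  s^5 + 6s^4 + 10s^3 - 11s - 6 = (-s - 1)(-s^4 - 5s^3 + s^2 + 17s - 12) + (6s^3 + 18s^2 - 6s - 18)
  -s^4 - 5s^3 + s^2 + 17s - 12 = (-(1/6)s - 1/3)(6s^3 + 18s^2 - 6s - 18) + (6s^2 + 12s - 18)
  6s^3 + 18s^2 - 6s - 18 = (s + 1)(6s^2 + 12s - 18) + (0)
Last nonzero remainder: 6s^2 + 12s - 18. Dividing through by 6 gives the monic gcd s^2 + 2s - 3.

s^2 + 2s - 3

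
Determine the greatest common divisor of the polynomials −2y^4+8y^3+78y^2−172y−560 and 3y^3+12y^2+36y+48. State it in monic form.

By polynomial division,
  −2y^4+8y^3+78y^2−172y−560 = (−(2/3)y+16/3)(3y^3+12y^2+36y+48) + (38y^2−332y−816)
  3y^3+12y^2+36y+48 = ((3/38)y+363/361)(38y^2−332y−816) + ((156768/361)y+313536/361)
  38y^2−332y−816 = ((6859/78384)y−6137/6532)((156768/361)y+313536/361) + (0)
Last nonzero remainder: (156768/361)y+313536/361. Dividing through by 156768/361 gives the monic gcd y+2.

y+2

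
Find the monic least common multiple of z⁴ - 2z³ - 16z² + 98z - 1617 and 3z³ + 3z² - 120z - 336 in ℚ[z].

z⁶ + 6z⁵ - 16z⁴ - 62z³ - 1089z² - 11368z - 25872

Apply the Euclidean algorithm:
  z⁴ - 2z³ - 16z² + 98z - 1617 = ((1/3)z - 1)(3z³ + 3z² - 120z - 336) + (27z² + 90z - 1953)
  3z³ + 3z² - 120z - 336 = ((1/9)z - 7/27)(27z² + 90z - 1953) + ((361/3)z - 2527/3)
  27z² + 90z - 1953 = ((81/361)z + 837/361)((361/3)z - 2527/3) + (0)
Last nonzero remainder: (361/3)z - 2527/3. Dividing through by 361/3 gives the monic gcd z - 7.
Then lcm(f, g) = f·g / gcd(f, g); expanding and making the result monic gives the answer.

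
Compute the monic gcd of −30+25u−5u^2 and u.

Euclidean algorithm in ℚ[u]:
  −5u^2+25u−30 = (−5u+25)(u) + (−30)
  u = (−(1/30)u)(−30) + (0)
The last nonzero remainder is the constant −30, so the polynomials are coprime and gcd = 1.

1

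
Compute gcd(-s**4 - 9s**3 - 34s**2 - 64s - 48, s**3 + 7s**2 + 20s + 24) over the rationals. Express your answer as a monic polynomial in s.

s**3 + 7s**2 + 20s + 24

By polynomial division,
  -s**4 - 9s**3 - 34s**2 - 64s - 48 = (-s - 2)(s**3 + 7s**2 + 20s + 24) + (0)
The last nonzero remainder s**3 + 7s**2 + 20s + 24 is already monic.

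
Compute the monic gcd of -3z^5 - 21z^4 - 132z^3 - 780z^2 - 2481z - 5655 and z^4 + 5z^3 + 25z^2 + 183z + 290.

z^3 + 3z^2 + 19z + 145

Euclidean algorithm in ℚ[z]:
  -3z^5 - 21z^4 - 132z^3 - 780z^2 - 2481z - 5655 = (-3z - 6)(z^4 + 5z^3 + 25z^2 + 183z + 290) + (-27z^3 - 81z^2 - 513z - 3915)
  z^4 + 5z^3 + 25z^2 + 183z + 290 = (-(1/27)z - 2/27)(-27z^3 - 81z^2 - 513z - 3915) + (0)
Last nonzero remainder: -27z^3 - 81z^2 - 513z - 3915. Dividing through by -27 gives the monic gcd z^3 + 3z^2 + 19z + 145.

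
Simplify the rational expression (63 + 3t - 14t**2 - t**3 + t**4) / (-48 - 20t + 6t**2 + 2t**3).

(-21 - 8t + 2t**2 + t**3)/(16 + 12t + 2t**2)

Apply the Euclidean algorithm:
  t**4 - t**3 - 14t**2 + 3t + 63 = ((1/2)t - 2)(2t**3 + 6t**2 - 20t - 48) + (8t**2 - 13t - 33)
  2t**3 + 6t**2 - 20t - 48 = ((1/4)t + 37/32)(8t**2 - 13t - 33) + ((105/32)t - 315/32)
  8t**2 - 13t - 33 = ((256/105)t + 352/105)((105/32)t - 315/32) + (0)
Last nonzero remainder: (105/32)t - 315/32. Dividing through by 105/32 gives the monic gcd t - 3.
Cancel t - 3 from numerator and denominator to get the reduced form.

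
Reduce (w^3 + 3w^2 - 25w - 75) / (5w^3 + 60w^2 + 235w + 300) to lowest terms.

By polynomial division,
  w^3 + 3w^2 - 25w - 75 = (1/5)(5w^3 + 60w^2 + 235w + 300) + (-9w^2 - 72w - 135)
  5w^3 + 60w^2 + 235w + 300 = (-(5/9)w - 20/9)(-9w^2 - 72w - 135) + (0)
Last nonzero remainder: -9w^2 - 72w - 135. Dividing through by -9 gives the monic gcd w^2 + 8w + 15.
Cancel w^2 + 8w + 15 from numerator and denominator to get the reduced form.

(w - 5)/(5w + 20)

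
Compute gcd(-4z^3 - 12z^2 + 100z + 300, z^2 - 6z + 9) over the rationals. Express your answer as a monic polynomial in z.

1

Repeated division with remainder:
  -4z^3 - 12z^2 + 100z + 300 = (-4z - 36)(z^2 - 6z + 9) + (-80z + 624)
  z^2 - 6z + 9 = (-(1/80)z - 9/400)(-80z + 624) + (576/25)
  -80z + 624 = (-(125/36)z + 325/12)(576/25) + (0)
The last nonzero remainder is the constant 576/25, so the polynomials are coprime and gcd = 1.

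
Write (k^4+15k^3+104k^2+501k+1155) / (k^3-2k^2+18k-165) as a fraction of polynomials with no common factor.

Apply the Euclidean algorithm:
  k^4+15k^3+104k^2+501k+1155 = (k+17)(k^3-2k^2+18k-165) + (120k^2+360k+3960)
  k^3-2k^2+18k-165 = ((1/120)k-1/24)(120k^2+360k+3960) + (0)
Last nonzero remainder: 120k^2+360k+3960. Dividing through by 120 gives the monic gcd k^2+3k+33.
Cancel k^2+3k+33 from numerator and denominator to get the reduced form.

(k^2+12k+35)/(k-5)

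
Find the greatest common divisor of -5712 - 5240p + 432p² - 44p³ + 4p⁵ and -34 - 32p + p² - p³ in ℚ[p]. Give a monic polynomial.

By polynomial division,
  4p⁵ - 44p³ + 432p² - 5240p - 5712 = (-4p² - 4p + 168)(-p³ + p² - 32p - 34) + (0)
Last nonzero remainder: -p³ + p² - 32p - 34. Dividing through by -1 gives the monic gcd p³ - p² + 32p + 34.

34 + 32p - p² + p³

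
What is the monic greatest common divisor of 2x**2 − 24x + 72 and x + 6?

1

Apply the Euclidean algorithm:
  2x**2 − 24x + 72 = (2x − 36)(x + 6) + (288)
  x + 6 = ((1/288)x + 1/48)(288) + (0)
The last nonzero remainder is the constant 288, so the polynomials are coprime and gcd = 1.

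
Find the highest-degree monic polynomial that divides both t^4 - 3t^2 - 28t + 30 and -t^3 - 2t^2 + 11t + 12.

Euclidean algorithm in ℚ[t]:
  t^4 - 3t^2 - 28t + 30 = (-t + 2)(-t^3 - 2t^2 + 11t + 12) + (12t^2 - 38t + 6)
  -t^3 - 2t^2 + 11t + 12 = (-(1/12)t - 31/72)(12t^2 - 38t + 6) + (-(175/36)t + 175/12)
  12t^2 - 38t + 6 = (-(432/175)t + 72/175)(-(175/36)t + 175/12) + (0)
Last nonzero remainder: -(175/36)t + 175/12. Dividing through by -175/36 gives the monic gcd t - 3.

t - 3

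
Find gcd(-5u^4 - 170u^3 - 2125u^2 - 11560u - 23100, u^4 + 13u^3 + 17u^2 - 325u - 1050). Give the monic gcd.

u^2 + 13u + 42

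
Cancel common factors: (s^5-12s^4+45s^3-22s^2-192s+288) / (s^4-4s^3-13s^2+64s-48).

(s^3-5s^2-2s+24)/(s^2+3s-4)

By polynomial division,
  s^5-12s^4+45s^3-22s^2-192s+288 = (s-8)(s^4-4s^3-13s^2+64s-48) + (26s^3-190s^2+368s-96)
  s^4-4s^3-13s^2+64s-48 = ((1/26)s+43/338)(26s^3-190s^2+368s-96) + (-(504/169)s^2+(3528/169)s-6048/169)
  26s^3-190s^2+368s-96 = (-(2197/252)s+169/63)(-(504/169)s^2+(3528/169)s-6048/169) + (0)
Last nonzero remainder: -(504/169)s^2+(3528/169)s-6048/169. Dividing through by -504/169 gives the monic gcd s^2-7s+12.
Cancel s^2-7s+12 from numerator and denominator to get the reduced form.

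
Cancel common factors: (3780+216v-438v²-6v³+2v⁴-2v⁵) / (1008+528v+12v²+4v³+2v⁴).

(45+9v-5v²-v³)/(12+8v+v²)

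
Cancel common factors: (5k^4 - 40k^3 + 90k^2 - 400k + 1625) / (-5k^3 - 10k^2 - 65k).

Apply the Euclidean algorithm:
  5k^4 - 40k^3 + 90k^2 - 400k + 1625 = (-k + 10)(-5k^3 - 10k^2 - 65k) + (125k^2 + 250k + 1625)
  -5k^3 - 10k^2 - 65k = (-(1/25)k)(125k^2 + 250k + 1625) + (0)
Last nonzero remainder: 125k^2 + 250k + 1625. Dividing through by 125 gives the monic gcd k^2 + 2k + 13.
Cancel k^2 + 2k + 13 from numerator and denominator to get the reduced form.

(-k^2 + 10k - 25)/(k)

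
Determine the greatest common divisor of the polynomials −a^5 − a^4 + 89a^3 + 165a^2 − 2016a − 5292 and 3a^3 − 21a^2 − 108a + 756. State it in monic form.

a^2 − a − 42

Euclidean algorithm in ℚ[a]:
  −a^5 − a^4 + 89a^3 + 165a^2 − 2016a − 5292 = (−(1/3)a^2 − (8/3)a − 1)(3a^3 − 21a^2 − 108a + 756) + (108a^2 − 108a − 4536)
  3a^3 − 21a^2 − 108a + 756 = ((1/36)a − 1/6)(108a^2 − 108a − 4536) + (0)
Last nonzero remainder: 108a^2 − 108a − 4536. Dividing through by 108 gives the monic gcd a^2 − a − 42.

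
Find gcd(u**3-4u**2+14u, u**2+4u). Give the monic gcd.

u

Apply the Euclidean algorithm:
  u**3-4u**2+14u = (u-8)(u**2+4u) + (46u)
  u**2+4u = ((1/46)u+2/23)(46u) + (0)
Last nonzero remainder: 46u. Dividing through by 46 gives the monic gcd u.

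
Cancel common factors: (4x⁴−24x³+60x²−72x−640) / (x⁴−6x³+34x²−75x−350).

(4x²−12x+64)/(x²−3x+35)

Euclidean algorithm in ℚ[x]:
  4x⁴−24x³+60x²−72x−640 = (4)(x⁴−6x³+34x²−75x−350) + (−76x²+228x+760)
  x⁴−6x³+34x²−75x−350 = (−(1/76)x²+(3/76)x−35/76)(−76x²+228x+760) + (0)
Last nonzero remainder: −76x²+228x+760. Dividing through by −76 gives the monic gcd x²−3x−10.
Cancel x²−3x−10 from numerator and denominator to get the reduced form.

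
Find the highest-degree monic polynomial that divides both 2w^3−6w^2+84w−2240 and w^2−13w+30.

w−10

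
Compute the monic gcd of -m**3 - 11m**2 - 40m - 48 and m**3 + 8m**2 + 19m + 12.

m**2 + 7m + 12

Repeated division with remainder:
  -m**3 - 11m**2 - 40m - 48 = (-1)(m**3 + 8m**2 + 19m + 12) + (-3m**2 - 21m - 36)
  m**3 + 8m**2 + 19m + 12 = (-(1/3)m - 1/3)(-3m**2 - 21m - 36) + (0)
Last nonzero remainder: -3m**2 - 21m - 36. Dividing through by -3 gives the monic gcd m**2 + 7m + 12.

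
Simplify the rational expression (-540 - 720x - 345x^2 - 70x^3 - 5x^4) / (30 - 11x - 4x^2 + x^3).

Euclidean algorithm in ℚ[x]:
  -5x^4 - 70x^3 - 345x^2 - 720x - 540 = (-5x - 90)(x^3 - 4x^2 - 11x + 30) + (-760x^2 - 1560x + 2160)
  x^3 - 4x^2 - 11x + 30 = (-(1/760)x + 23/2888)(-760x^2 - 1560x + 2160) + ((1540/361)x + 4620/361)
  -760x^2 - 1560x + 2160 = (-(13718/77)x + 12996/77)((1540/361)x + 4620/361) + (0)
Last nonzero remainder: (1540/361)x + 4620/361. Dividing through by 1540/361 gives the monic gcd x + 3.
Cancel x + 3 from numerator and denominator to get the reduced form.

(-180 - 180x - 55x^2 - 5x^3)/(10 - 7x + x^2)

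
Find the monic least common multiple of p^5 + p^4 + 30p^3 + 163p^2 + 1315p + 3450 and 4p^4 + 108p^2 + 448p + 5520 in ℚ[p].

Euclidean algorithm in ℚ[p]:
  p^5 + p^4 + 30p^3 + 163p^2 + 1315p + 3450 = ((1/4)p + 1/4)(4p^4 + 108p^2 + 448p + 5520) + (3p^3 + 24p^2 - 177p + 2070)
  4p^4 + 108p^2 + 448p + 5520 = ((4/3)p - 32/3)(3p^3 + 24p^2 - 177p + 2070) + (600p^2 - 4200p + 27600)
  3p^3 + 24p^2 - 177p + 2070 = ((1/200)p + 3/40)(600p^2 - 4200p + 27600) + (0)
Last nonzero remainder: 600p^2 - 4200p + 27600. Dividing through by 600 gives the monic gcd p^2 - 7p + 46.
Then lcm(f, g) = f·g / gcd(f, g); expanding and making the result monic gives the answer.

p^7 + 8p^6 + 67p^5 + 403p^4 + 3356p^3 + 17545p^2 + 63600p + 103500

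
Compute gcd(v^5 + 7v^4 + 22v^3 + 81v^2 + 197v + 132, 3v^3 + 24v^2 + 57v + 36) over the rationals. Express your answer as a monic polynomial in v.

v^3 + 8v^2 + 19v + 12

Apply the Euclidean algorithm:
  v^5 + 7v^4 + 22v^3 + 81v^2 + 197v + 132 = ((1/3)v^2 − (1/3)v + 11/3)(3v^3 + 24v^2 + 57v + 36) + (0)
Last nonzero remainder: 3v^3 + 24v^2 + 57v + 36. Dividing through by 3 gives the monic gcd v^3 + 8v^2 + 19v + 12.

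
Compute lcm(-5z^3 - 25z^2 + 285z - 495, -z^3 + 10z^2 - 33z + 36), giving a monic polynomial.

z^4 + z^3 - 77z^2 + 327z - 396

By polynomial division,
  -5z^3 - 25z^2 + 285z - 495 = (5)(-z^3 + 10z^2 - 33z + 36) + (-75z^2 + 450z - 675)
  -z^3 + 10z^2 - 33z + 36 = ((1/75)z - 4/75)(-75z^2 + 450z - 675) + (0)
Last nonzero remainder: -75z^2 + 450z - 675. Dividing through by -75 gives the monic gcd z^2 - 6z + 9.
Then lcm(f, g) = f·g / gcd(f, g); expanding and making the result monic gives the answer.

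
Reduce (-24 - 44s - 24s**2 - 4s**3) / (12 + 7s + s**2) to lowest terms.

(-8 - 12s - 4s**2)/(4 + s)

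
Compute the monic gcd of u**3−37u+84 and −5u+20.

Euclidean algorithm in ℚ[u]:
  u**3−37u+84 = (−(1/5)u**2−(4/5)u+21/5)(−5u+20) + (0)
Last nonzero remainder: −5u+20. Dividing through by −5 gives the monic gcd u−4.

u−4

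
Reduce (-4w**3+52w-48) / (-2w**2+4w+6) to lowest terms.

By polynomial division,
  -4w**3+52w-48 = (2w+4)(-2w**2+4w+6) + (24w-72)
  -2w**2+4w+6 = (-(1/12)w-1/12)(24w-72) + (0)
Last nonzero remainder: 24w-72. Dividing through by 24 gives the monic gcd w-3.
Cancel w-3 from numerator and denominator to get the reduced form.

(2w**2+6w-8)/(w+1)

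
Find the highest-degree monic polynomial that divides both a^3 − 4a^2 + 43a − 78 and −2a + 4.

a − 2

Repeated division with remainder:
  a^3 − 4a^2 + 43a − 78 = (−(1/2)a^2 + a − 39/2)(−2a + 4) + (0)
Last nonzero remainder: −2a + 4. Dividing through by −2 gives the monic gcd a − 2.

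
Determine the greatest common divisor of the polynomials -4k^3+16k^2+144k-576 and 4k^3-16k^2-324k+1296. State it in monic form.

Euclidean algorithm in ℚ[k]:
  -4k^3+16k^2+144k-576 = (-1)(4k^3-16k^2-324k+1296) + (-180k+720)
  4k^3-16k^2-324k+1296 = (-(1/45)k^2+9/5)(-180k+720) + (0)
Last nonzero remainder: -180k+720. Dividing through by -180 gives the monic gcd k-4.

k-4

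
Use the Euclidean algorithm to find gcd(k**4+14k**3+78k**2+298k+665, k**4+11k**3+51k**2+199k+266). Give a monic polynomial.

k**3+9k**2+33k+133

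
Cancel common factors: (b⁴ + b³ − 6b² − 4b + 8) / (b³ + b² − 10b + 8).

Repeated division with remainder:
  b⁴ + b³ − 6b² − 4b + 8 = (b)(b³ + b² − 10b + 8) + (4b² − 12b + 8)
  b³ + b² − 10b + 8 = ((1/4)b + 1)(4b² − 12b + 8) + (0)
Last nonzero remainder: 4b² − 12b + 8. Dividing through by 4 gives the monic gcd b² − 3b + 2.
Cancel b² − 3b + 2 from numerator and denominator to get the reduced form.

(b² + 4b + 4)/(b + 4)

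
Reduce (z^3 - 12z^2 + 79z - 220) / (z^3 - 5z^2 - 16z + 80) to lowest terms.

By polynomial division,
  z^3 - 12z^2 + 79z - 220 = (z^3 - 5z^2 - 16z + 80) + (-7z^2 + 95z - 300)
  z^3 - 5z^2 - 16z + 80 = (-(1/7)z - 60/49)(-7z^2 + 95z - 300) + ((2816/49)z - 14080/49)
  -7z^2 + 95z - 300 = (-(343/2816)z + 735/704)((2816/49)z - 14080/49) + (0)
Last nonzero remainder: (2816/49)z - 14080/49. Dividing through by 2816/49 gives the monic gcd z - 5.
Cancel z - 5 from numerator and denominator to get the reduced form.

(z^2 - 7z + 44)/(z^2 - 16)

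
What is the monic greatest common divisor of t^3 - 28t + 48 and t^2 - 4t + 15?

1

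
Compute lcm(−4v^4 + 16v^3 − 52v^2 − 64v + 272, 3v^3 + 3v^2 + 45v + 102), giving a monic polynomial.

v^6 − 5v^5 + 34v^4 − 65v^3 + 137v^2 + 340v − 1156

Apply the Euclidean algorithm:
  −4v^4 + 16v^3 − 52v^2 − 64v + 272 = (−(4/3)v + 20/3)(3v^3 + 3v^2 + 45v + 102) + (−12v^2 − 228v − 408)
  3v^3 + 3v^2 + 45v + 102 = (−(1/4)v + 9/2)(−12v^2 − 228v − 408) + (969v + 1938)
  −12v^2 − 228v − 408 = (−(4/323)v − 4/19)(969v + 1938) + (0)
Last nonzero remainder: 969v + 1938. Dividing through by 969 gives the monic gcd v + 2.
Then lcm(f, g) = f·g / gcd(f, g); expanding and making the result monic gives the answer.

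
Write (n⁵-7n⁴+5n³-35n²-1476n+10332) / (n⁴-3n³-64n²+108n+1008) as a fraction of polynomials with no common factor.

Apply the Euclidean algorithm:
  n⁵-7n⁴+5n³-35n²-1476n+10332 = (n-4)(n⁴-3n³-64n²+108n+1008) + (57n³-399n²-2052n+14364)
  n⁴-3n³-64n²+108n+1008 = ((1/57)n+4/57)(57n³-399n²-2052n+14364) + (0)
Last nonzero remainder: 57n³-399n²-2052n+14364. Dividing through by 57 gives the monic gcd n³-7n²-36n+252.
Cancel n³-7n²-36n+252 from numerator and denominator to get the reduced form.

(n²+41)/(n+4)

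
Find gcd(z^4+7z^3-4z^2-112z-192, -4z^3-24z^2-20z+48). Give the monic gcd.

z^2+7z+12

Euclidean algorithm in ℚ[z]:
  z^4+7z^3-4z^2-112z-192 = (-(1/4)z-1/4)(-4z^3-24z^2-20z+48) + (-15z^2-105z-180)
  -4z^3-24z^2-20z+48 = ((4/15)z-4/15)(-15z^2-105z-180) + (0)
Last nonzero remainder: -15z^2-105z-180. Dividing through by -15 gives the monic gcd z^2+7z+12.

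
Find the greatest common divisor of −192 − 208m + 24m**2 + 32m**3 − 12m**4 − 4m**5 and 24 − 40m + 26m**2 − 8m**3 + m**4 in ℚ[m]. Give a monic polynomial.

6 − 4m + m**2

By polynomial division,
  −4m**5 − 12m**4 + 32m**3 + 24m**2 − 208m − 192 = (−4m − 44)(m**4 − 8m**3 + 26m**2 − 40m + 24) + (−216m**3 + 1008m**2 − 1872m + 864)
  m**4 − 8m**3 + 26m**2 − 40m + 24 = (−(1/216)m + 5/324)(−216m**3 + 1008m**2 − 1872m + 864) + ((16/9)m**2 − (64/9)m + 32/3)
  −216m**3 + 1008m**2 − 1872m + 864 = (−(243/2)m + 81)((16/9)m**2 − (64/9)m + 32/3) + (0)
Last nonzero remainder: (16/9)m**2 − (64/9)m + 32/3. Dividing through by 16/9 gives the monic gcd m**2 − 4m + 6.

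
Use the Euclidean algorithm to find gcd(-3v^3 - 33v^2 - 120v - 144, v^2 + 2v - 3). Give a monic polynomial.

Apply the Euclidean algorithm:
  -3v^3 - 33v^2 - 120v - 144 = (-3v - 27)(v^2 + 2v - 3) + (-75v - 225)
  v^2 + 2v - 3 = (-(1/75)v + 1/75)(-75v - 225) + (0)
Last nonzero remainder: -75v - 225. Dividing through by -75 gives the monic gcd v + 3.

v + 3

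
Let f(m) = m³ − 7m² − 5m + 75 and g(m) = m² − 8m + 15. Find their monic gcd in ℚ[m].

Apply the Euclidean algorithm:
  m³ − 7m² − 5m + 75 = (m + 1)(m² − 8m + 15) + (−12m + 60)
  m² − 8m + 15 = (−(1/12)m + 1/4)(−12m + 60) + (0)
Last nonzero remainder: −12m + 60. Dividing through by −12 gives the monic gcd m − 5.

m − 5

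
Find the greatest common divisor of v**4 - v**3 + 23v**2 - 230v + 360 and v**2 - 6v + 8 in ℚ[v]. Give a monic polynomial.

Apply the Euclidean algorithm:
  v**4 - v**3 + 23v**2 - 230v + 360 = (v**2 + 5v + 45)(v**2 - 6v + 8) + (0)
The last nonzero remainder v**2 - 6v + 8 is already monic.

v**2 - 6v + 8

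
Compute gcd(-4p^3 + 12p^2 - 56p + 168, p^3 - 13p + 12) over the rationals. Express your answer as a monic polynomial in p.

p - 3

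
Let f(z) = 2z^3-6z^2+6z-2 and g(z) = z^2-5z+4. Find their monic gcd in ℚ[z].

z-1

Apply the Euclidean algorithm:
  2z^3-6z^2+6z-2 = (2z+4)(z^2-5z+4) + (18z-18)
  z^2-5z+4 = ((1/18)z-2/9)(18z-18) + (0)
Last nonzero remainder: 18z-18. Dividing through by 18 gives the monic gcd z-1.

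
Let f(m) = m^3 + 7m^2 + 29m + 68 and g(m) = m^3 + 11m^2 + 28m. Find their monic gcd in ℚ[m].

Repeated division with remainder:
  m^3 + 7m^2 + 29m + 68 = (m^3 + 11m^2 + 28m) + (-4m^2 + m + 68)
  m^3 + 11m^2 + 28m = (-(1/4)m - 45/16)(-4m^2 + m + 68) + ((765/16)m + 765/4)
  -4m^2 + m + 68 = (-(64/765)m + 16/45)((765/16)m + 765/4) + (0)
Last nonzero remainder: (765/16)m + 765/4. Dividing through by 765/16 gives the monic gcd m + 4.

m + 4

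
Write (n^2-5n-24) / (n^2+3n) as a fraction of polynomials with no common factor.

(n-8)/(n)

Euclidean algorithm in ℚ[n]:
  n^2-5n-24 = (n^2+3n) + (-8n-24)
  n^2+3n = (-(1/8)n)(-8n-24) + (0)
Last nonzero remainder: -8n-24. Dividing through by -8 gives the monic gcd n+3.
Cancel n+3 from numerator and denominator to get the reduced form.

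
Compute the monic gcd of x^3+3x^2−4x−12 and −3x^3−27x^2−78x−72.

x^2+5x+6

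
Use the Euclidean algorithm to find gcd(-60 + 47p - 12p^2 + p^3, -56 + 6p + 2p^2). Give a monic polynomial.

-4 + p

By polynomial division,
  p^3 - 12p^2 + 47p - 60 = ((1/2)p - 15/2)(2p^2 + 6p - 56) + (120p - 480)
  2p^2 + 6p - 56 = ((1/60)p + 7/60)(120p - 480) + (0)
Last nonzero remainder: 120p - 480. Dividing through by 120 gives the monic gcd p - 4.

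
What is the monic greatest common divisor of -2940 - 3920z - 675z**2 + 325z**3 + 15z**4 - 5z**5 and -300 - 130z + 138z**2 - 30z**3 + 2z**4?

Euclidean algorithm in ℚ[z]:
  -5z**5 + 15z**4 + 325z**3 - 675z**2 - 3920z - 2940 = (-(5/2)z - 30)(2z**4 - 30z**3 + 138z**2 - 130z - 300) + (-230z**3 + 3140z**2 - 8570z - 11940)
  2z**4 - 30z**3 + 138z**2 - 130z - 300 = (-(1/115)z + 31/2645)(-230z**3 + 3140z**2 - 8570z - 11940) + ((14112/529)z**2 - (70560/529)z - 84672/529)
  -230z**3 + 3140z**2 - 8570z - 11940 = (-(60835/7056)z + 526355/7056)((14112/529)z**2 - (70560/529)z - 84672/529) + (0)
Last nonzero remainder: (14112/529)z**2 - (70560/529)z - 84672/529. Dividing through by 14112/529 gives the monic gcd z**2 - 5z - 6.

-6 - 5z + z**2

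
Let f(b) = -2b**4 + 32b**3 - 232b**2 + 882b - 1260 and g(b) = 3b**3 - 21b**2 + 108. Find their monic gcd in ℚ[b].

b**2 - 9b + 18

Euclidean algorithm in ℚ[b]:
  -2b**4 + 32b**3 - 232b**2 + 882b - 1260 = (-(2/3)b + 6)(3b**3 - 21b**2 + 108) + (-106b**2 + 954b - 1908)
  3b**3 - 21b**2 + 108 = (-(3/106)b - 3/53)(-106b**2 + 954b - 1908) + (0)
Last nonzero remainder: -106b**2 + 954b - 1908. Dividing through by -106 gives the monic gcd b**2 - 9b + 18.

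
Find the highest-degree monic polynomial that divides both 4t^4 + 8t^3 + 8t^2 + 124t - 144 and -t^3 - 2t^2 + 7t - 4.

Repeated division with remainder:
  4t^4 + 8t^3 + 8t^2 + 124t - 144 = (-4t)(-t^3 - 2t^2 + 7t - 4) + (36t^2 + 108t - 144)
  -t^3 - 2t^2 + 7t - 4 = (-(1/36)t + 1/36)(36t^2 + 108t - 144) + (0)
Last nonzero remainder: 36t^2 + 108t - 144. Dividing through by 36 gives the monic gcd t^2 + 3t - 4.

t^2 + 3t - 4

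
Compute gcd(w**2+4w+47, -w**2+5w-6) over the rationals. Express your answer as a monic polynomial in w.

1

Apply the Euclidean algorithm:
  w**2+4w+47 = (-1)(-w**2+5w-6) + (9w+41)
  -w**2+5w-6 = (-(1/9)w+86/81)(9w+41) + (-4012/81)
  9w+41 = (-(729/4012)w-3321/4012)(-4012/81) + (0)
The last nonzero remainder is the constant -4012/81, so the polynomials are coprime and gcd = 1.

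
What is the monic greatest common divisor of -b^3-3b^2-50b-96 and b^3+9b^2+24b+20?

Apply the Euclidean algorithm:
  -b^3-3b^2-50b-96 = (-1)(b^3+9b^2+24b+20) + (6b^2-26b-76)
  b^3+9b^2+24b+20 = ((1/6)b+20/9)(6b^2-26b-76) + ((850/9)b+1700/9)
  6b^2-26b-76 = ((27/425)b-171/425)((850/9)b+1700/9) + (0)
Last nonzero remainder: (850/9)b+1700/9. Dividing through by 850/9 gives the monic gcd b+2.

b+2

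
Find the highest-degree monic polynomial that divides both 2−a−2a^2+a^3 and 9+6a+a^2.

1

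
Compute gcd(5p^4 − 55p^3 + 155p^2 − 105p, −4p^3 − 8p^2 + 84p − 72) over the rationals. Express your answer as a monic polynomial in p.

By polynomial division,
  5p^4 − 55p^3 + 155p^2 − 105p = (−(5/4)p + 65/4)(−4p^3 − 8p^2 + 84p − 72) + (390p^2 − 1560p + 1170)
  −4p^3 − 8p^2 + 84p − 72 = (−(2/195)p − 4/65)(390p^2 − 1560p + 1170) + (0)
Last nonzero remainder: 390p^2 − 1560p + 1170. Dividing through by 390 gives the monic gcd p^2 − 4p + 3.

p^2 − 4p + 3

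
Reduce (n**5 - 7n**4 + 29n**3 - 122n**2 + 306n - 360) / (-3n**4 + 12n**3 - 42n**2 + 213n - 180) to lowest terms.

(-n**2 + 4n - 6)/(3n - 3)

Euclidean algorithm in ℚ[n]:
  n**5 - 7n**4 + 29n**3 - 122n**2 + 306n - 360 = (-(1/3)n + 1)(-3n**4 + 12n**3 - 42n**2 + 213n - 180) + (3n**3 - 9n**2 + 33n - 180)
  -3n**4 + 12n**3 - 42n**2 + 213n - 180 = (-n + 1)(3n**3 - 9n**2 + 33n - 180) + (0)
Last nonzero remainder: 3n**3 - 9n**2 + 33n - 180. Dividing through by 3 gives the monic gcd n**3 - 3n**2 + 11n - 60.
Cancel n**3 - 3n**2 + 11n - 60 from numerator and denominator to get the reduced form.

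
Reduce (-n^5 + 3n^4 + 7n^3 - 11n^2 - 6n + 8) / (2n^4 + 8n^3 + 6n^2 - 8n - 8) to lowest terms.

By polynomial division,
  -n^5 + 3n^4 + 7n^3 - 11n^2 - 6n + 8 = (-(1/2)n + 7/2)(2n^4 + 8n^3 + 6n^2 - 8n - 8) + (-18n^3 - 36n^2 + 18n + 36)
  2n^4 + 8n^3 + 6n^2 - 8n - 8 = (-(1/9)n - 2/9)(-18n^3 - 36n^2 + 18n + 36) + (0)
Last nonzero remainder: -18n^3 - 36n^2 + 18n + 36. Dividing through by -18 gives the monic gcd n^3 + 2n^2 - n - 2.
Cancel n^3 + 2n^2 - n - 2 from numerator and denominator to get the reduced form.

(-n^2 + 5n - 4)/(2n + 4)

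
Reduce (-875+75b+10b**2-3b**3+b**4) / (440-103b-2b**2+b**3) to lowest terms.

Apply the Euclidean algorithm:
  b**4-3b**3+10b**2+75b-875 = (b-1)(b**3-2b**2-103b+440) + (111b**2-468b-435)
  b**3-2b**2-103b+440 = ((1/111)b+82/4107)(111b**2-468b-435) + (-(122850/1369)b+614250/1369)
  111b**2-468b-435 = (-(50653/40950)b-39701/40950)(-(122850/1369)b+614250/1369) + (0)
Last nonzero remainder: -(122850/1369)b+614250/1369. Dividing through by -122850/1369 gives the monic gcd b-5.
Cancel b-5 from numerator and denominator to get the reduced form.

(175+20b+2b**2+b**3)/(-88+3b+b**2)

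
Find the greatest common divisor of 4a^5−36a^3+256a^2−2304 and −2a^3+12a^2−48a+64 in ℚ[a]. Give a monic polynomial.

By polynomial division,
  4a^5−36a^3+256a^2−2304 = (−2a^2−12a−6)(−2a^3+12a^2−48a+64) + (−120a^2+480a−1920)
  −2a^3+12a^2−48a+64 = ((1/60)a−1/30)(−120a^2+480a−1920) + (0)
Last nonzero remainder: −120a^2+480a−1920. Dividing through by −120 gives the monic gcd a^2−4a+16.

a^2−4a+16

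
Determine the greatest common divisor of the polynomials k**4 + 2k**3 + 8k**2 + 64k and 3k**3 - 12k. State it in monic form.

Euclidean algorithm in ℚ[k]:
  k**4 + 2k**3 + 8k**2 + 64k = ((1/3)k + 2/3)(3k**3 - 12k) + (12k**2 + 72k)
  3k**3 - 12k = ((1/4)k - 3/2)(12k**2 + 72k) + (96k)
  12k**2 + 72k = ((1/8)k + 3/4)(96k) + (0)
Last nonzero remainder: 96k. Dividing through by 96 gives the monic gcd k.

k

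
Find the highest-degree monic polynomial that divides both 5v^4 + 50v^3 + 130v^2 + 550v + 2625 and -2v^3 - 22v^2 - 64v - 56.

Apply the Euclidean algorithm:
  5v^4 + 50v^3 + 130v^2 + 550v + 2625 = (-(5/2)v + 5/2)(-2v^3 - 22v^2 - 64v - 56) + (25v^2 + 570v + 2765)
  -2v^3 - 22v^2 - 64v - 56 = (-(2/25)v + 118/125)(25v^2 + 570v + 2765) + (-(9522/25)v - 66654/25)
  25v^2 + 570v + 2765 = (-(625/9522)v - 9875/9522)(-(9522/25)v - 66654/25) + (0)
Last nonzero remainder: -(9522/25)v - 66654/25. Dividing through by -9522/25 gives the monic gcd v + 7.

v + 7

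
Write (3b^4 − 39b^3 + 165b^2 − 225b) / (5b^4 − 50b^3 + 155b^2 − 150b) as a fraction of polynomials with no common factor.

Apply the Euclidean algorithm:
  3b^4 − 39b^3 + 165b^2 − 225b = (3/5)(5b^4 − 50b^3 + 155b^2 − 150b) + (−9b^3 + 72b^2 − 135b)
  5b^4 − 50b^3 + 155b^2 − 150b = (−(5/9)b + 10/9)(−9b^3 + 72b^2 − 135b) + (0)
Last nonzero remainder: −9b^3 + 72b^2 − 135b. Dividing through by −9 gives the monic gcd b^3 − 8b^2 + 15b.
Cancel b^3 − 8b^2 + 15b from numerator and denominator to get the reduced form.

(3b − 15)/(5b − 10)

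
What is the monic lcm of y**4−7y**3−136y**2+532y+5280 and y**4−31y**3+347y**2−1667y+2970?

y**6−17y**5−39y**4+1703y**3−3712y**2−38436y+142560

Repeated division with remainder:
  y**4−7y**3−136y**2+532y+5280 = (y**4−31y**3+347y**2−1667y+2970) + (24y**3−483y**2+2199y+2310)
  y**4−31y**3+347y**2−1667y+2970 = ((1/24)y−29/64)(24y**3−483y**2+2199y+2310) + ((2337/64)y**2−(49077/64)y+128535/32)
  24y**3−483y**2+2199y+2310 = ((512/779)y+448/779)((2337/64)y**2−(49077/64)y+128535/32) + (0)
Last nonzero remainder: (2337/64)y**2−(49077/64)y+128535/32. Dividing through by 2337/64 gives the monic gcd y**2−21y+110.
Then lcm(f, g) = f·g / gcd(f, g); expanding and making the result monic gives the answer.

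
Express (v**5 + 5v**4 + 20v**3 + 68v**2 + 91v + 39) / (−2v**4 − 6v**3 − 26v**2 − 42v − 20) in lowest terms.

Euclidean algorithm in ℚ[v]:
  v**5 + 5v**4 + 20v**3 + 68v**2 + 91v + 39 = (−(1/2)v − 1)(−2v**4 − 6v**3 − 26v**2 − 42v − 20) + (v**3 + 21v**2 + 39v + 19)
  −2v**4 − 6v**3 − 26v**2 − 42v − 20 = (−2v + 36)(v**3 + 21v**2 + 39v + 19) + (−704v**2 − 1408v − 704)
  v**3 + 21v**2 + 39v + 19 = (−(1/704)v − 19/704)(−704v**2 − 1408v − 704) + (0)
Last nonzero remainder: −704v**2 − 1408v − 704. Dividing through by −704 gives the monic gcd v**2 + 2v + 1.
Cancel v**2 + 2v + 1 from numerator and denominator to get the reduced form.

(−v**3 − 3v**2 − 13v − 39)/(2v**2 + 2v + 20)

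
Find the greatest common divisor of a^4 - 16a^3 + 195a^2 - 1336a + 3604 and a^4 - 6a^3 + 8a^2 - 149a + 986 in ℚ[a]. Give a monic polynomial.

a^2 - 11a + 34

By polynomial division,
  a^4 - 16a^3 + 195a^2 - 1336a + 3604 = (a^4 - 6a^3 + 8a^2 - 149a + 986) + (-10a^3 + 187a^2 - 1187a + 2618)
  a^4 - 6a^3 + 8a^2 - 149a + 986 = (-(1/10)a - 127/100)(-10a^3 + 187a^2 - 1187a + 2618) + ((12679/100)a^2 - (139469/100)a + 215543/50)
  -10a^3 + 187a^2 - 1187a + 2618 = (-(1000/12679)a + 7700/12679)((12679/100)a^2 - (139469/100)a + 215543/50) + (0)
Last nonzero remainder: (12679/100)a^2 - (139469/100)a + 215543/50. Dividing through by 12679/100 gives the monic gcd a^2 - 11a + 34.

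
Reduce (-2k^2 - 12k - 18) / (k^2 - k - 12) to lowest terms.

By polynomial division,
  -2k^2 - 12k - 18 = (-2)(k^2 - k - 12) + (-14k - 42)
  k^2 - k - 12 = (-(1/14)k + 2/7)(-14k - 42) + (0)
Last nonzero remainder: -14k - 42. Dividing through by -14 gives the monic gcd k + 3.
Cancel k + 3 from numerator and denominator to get the reduced form.

(-2k - 6)/(k - 4)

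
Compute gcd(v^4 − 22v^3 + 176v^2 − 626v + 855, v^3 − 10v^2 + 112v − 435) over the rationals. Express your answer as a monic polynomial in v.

v − 5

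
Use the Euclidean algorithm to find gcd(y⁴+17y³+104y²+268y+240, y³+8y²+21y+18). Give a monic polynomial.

Repeated division with remainder:
  y⁴+17y³+104y²+268y+240 = (y+9)(y³+8y²+21y+18) + (11y²+61y+78)
  y³+8y²+21y+18 = ((1/11)y+27/121)(11y²+61y+78) + ((36/121)y+72/121)
  11y²+61y+78 = ((1331/36)y+1573/12)((36/121)y+72/121) + (0)
Last nonzero remainder: (36/121)y+72/121. Dividing through by 36/121 gives the monic gcd y+2.

y+2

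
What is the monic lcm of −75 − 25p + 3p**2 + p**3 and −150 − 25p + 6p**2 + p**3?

By polynomial division,
  p**3 + 3p**2 − 25p − 75 = (p**3 + 6p**2 − 25p − 150) + (−3p**2 + 75)
  p**3 + 6p**2 − 25p − 150 = (−(1/3)p − 2)(−3p**2 + 75) + (0)
Last nonzero remainder: −3p**2 + 75. Dividing through by −3 gives the monic gcd p**2 − 25.
Then lcm(f, g) = f·g / gcd(f, g); expanding and making the result monic gives the answer.

−450 − 225p − 7p**2 + 9p**3 + p**4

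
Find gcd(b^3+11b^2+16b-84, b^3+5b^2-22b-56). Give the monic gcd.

b+7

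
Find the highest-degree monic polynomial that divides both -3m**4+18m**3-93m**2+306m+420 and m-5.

By polynomial division,
  -3m**4+18m**3-93m**2+306m+420 = (-3m**3+3m**2-78m-84)(m-5) + (0)
The last nonzero remainder m-5 is already monic.

m-5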